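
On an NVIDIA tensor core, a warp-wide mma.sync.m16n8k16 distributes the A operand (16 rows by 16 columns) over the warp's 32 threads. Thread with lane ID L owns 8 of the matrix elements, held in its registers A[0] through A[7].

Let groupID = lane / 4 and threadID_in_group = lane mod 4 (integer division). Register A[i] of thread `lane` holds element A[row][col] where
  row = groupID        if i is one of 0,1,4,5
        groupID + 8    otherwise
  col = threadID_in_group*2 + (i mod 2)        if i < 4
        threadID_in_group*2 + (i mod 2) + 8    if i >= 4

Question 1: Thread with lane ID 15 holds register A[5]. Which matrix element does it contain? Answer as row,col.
lane 15->15/4=3, 15 mod 4=3
i=5  r:3+0->3  c:2·3+1+8->15

3,15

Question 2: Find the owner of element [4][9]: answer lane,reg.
r=4→G=4,rhi=0  c=9→chi=1,T=0,p=1
L=4*4+0=16  i=1*4+0*2+1=5

16,5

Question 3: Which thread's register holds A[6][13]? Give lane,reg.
26,5

r=6→G=6,rhi=0  c=13→chi=1,T=2,p=1
L=6*4+2=26  i=1*4+0*2+1=5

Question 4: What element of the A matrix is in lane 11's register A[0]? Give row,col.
lane 11=>11/4=2, 11 mod 4=3
i=0  r:2+0=>2  c:2·3+0+0=>6

2,6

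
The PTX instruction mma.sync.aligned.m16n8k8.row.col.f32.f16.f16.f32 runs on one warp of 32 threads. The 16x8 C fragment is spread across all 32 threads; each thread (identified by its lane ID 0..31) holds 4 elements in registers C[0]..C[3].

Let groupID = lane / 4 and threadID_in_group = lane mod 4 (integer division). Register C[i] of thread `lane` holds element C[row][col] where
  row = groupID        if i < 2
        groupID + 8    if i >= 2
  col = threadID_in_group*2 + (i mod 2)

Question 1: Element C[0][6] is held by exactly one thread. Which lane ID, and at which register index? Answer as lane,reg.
3,0

r=0→G=0,rhi=0  c=6→T=3,p=0
L=0*4+3=3  i=0*2+0=0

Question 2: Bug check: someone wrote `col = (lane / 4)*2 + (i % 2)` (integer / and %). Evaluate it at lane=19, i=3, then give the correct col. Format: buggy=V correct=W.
buggy=9 correct=7

`(lane / 4)*2 + (i % 2)`[19,3]->9
19: g=4,t=3
[3] (4+8,3*2+1) = (12,7)
col: 9 vs 7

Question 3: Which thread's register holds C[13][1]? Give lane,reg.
20,3

r=13→G=5,rhi=1  c=1→T=0,p=1
L=5*4+0=20  i=1*2+1=3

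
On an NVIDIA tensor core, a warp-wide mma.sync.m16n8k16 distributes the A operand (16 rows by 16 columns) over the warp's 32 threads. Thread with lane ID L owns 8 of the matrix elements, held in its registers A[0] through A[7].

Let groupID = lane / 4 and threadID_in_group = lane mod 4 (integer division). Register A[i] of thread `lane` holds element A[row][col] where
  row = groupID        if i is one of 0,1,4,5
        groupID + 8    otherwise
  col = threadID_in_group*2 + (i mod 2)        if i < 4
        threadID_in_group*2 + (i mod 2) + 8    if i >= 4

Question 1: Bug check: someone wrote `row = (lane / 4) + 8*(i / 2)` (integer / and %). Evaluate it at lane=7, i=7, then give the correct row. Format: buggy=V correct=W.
buggy=25 correct=9

`(lane / 4) + 8*(i / 2)`[7,7]⇒25
7: gr=1,th=3
[7] (1+8,3*2+1+8) = (9,15)
row: 25 vs 9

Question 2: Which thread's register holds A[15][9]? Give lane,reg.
28,7

r: 15->gid=7,r8=1  c: 9->c8=1,tid=0,i&1=1
L=7*4+0=28  i=1*4+1*2+1=7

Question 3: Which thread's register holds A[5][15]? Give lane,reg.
23,5

r: 5->gid=5,r8=0  c: 15->c8=1,tid=3,i&1=1
L=5*4+3=23  i=1*4+0*2+1=5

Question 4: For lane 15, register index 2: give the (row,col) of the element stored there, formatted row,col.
15: grp=3,tig=3
[2] (3+8,3*2+0+0) = (11,6)

11,6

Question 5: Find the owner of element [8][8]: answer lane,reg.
0,6

r=8->g=0,rb=1  c=8->cb=1,t=0,b0=0
L=0*4+0=0  i=1*4+1*2+0=6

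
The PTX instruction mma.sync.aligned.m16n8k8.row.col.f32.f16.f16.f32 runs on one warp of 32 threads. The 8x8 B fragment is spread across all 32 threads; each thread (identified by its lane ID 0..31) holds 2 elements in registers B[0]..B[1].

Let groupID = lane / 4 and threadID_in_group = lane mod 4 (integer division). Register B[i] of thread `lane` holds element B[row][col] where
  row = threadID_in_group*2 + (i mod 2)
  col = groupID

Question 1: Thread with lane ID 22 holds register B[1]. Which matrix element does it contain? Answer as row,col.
22: gr=5,th=2
[1] (2*2+1,5) = (5,5)

5,5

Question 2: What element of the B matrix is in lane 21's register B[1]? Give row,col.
3,5

21: gr=5,th=1
[1] (1*2+1,5) = (3,5)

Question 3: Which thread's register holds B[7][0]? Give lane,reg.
c=0⇒gr=0  r=7⇒th=3,odd=1
L=0*4+3=3  i=1=1

3,1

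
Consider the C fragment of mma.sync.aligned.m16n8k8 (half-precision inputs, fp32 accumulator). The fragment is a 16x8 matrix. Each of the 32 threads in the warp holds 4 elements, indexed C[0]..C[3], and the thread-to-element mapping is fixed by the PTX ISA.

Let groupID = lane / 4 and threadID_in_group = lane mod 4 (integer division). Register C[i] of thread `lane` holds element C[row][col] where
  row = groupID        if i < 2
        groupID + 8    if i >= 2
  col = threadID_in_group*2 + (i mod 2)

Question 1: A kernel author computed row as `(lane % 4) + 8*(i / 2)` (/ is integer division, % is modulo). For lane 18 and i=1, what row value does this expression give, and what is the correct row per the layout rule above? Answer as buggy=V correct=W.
buggy=2 correct=4

`(lane % 4) + 8*(i / 2)`[18,1]->2
lane 18: gid=4 (18/4), tid=2 (18%4)
i=1: r=4+0=4, c=2*2+1=5
row: 2 vs 4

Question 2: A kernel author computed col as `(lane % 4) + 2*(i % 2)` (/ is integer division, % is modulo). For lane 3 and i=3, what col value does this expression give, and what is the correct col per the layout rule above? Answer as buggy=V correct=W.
buggy=5 correct=7

`(lane % 4) + 2*(i % 2)`[3,3]=>5
lane 3=>3/4=0, 3 mod 4=3
i=3  r:0+8=>8  c:2·3+1=>7
col: 5 vs 7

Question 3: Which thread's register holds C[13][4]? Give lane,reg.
r=13→G=5,rhi=1  c=4→T=2,p=0
L=5*4+2=22  i=1*2+0=2

22,2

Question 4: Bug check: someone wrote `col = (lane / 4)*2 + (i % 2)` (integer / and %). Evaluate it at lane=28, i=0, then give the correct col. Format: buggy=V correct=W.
`(lane / 4)*2 + (i % 2)`[28,0]=>14
28: grp=7,tig=0
[0] (7+0,0*2+0) = (7,0)
col: 14 vs 0

buggy=14 correct=0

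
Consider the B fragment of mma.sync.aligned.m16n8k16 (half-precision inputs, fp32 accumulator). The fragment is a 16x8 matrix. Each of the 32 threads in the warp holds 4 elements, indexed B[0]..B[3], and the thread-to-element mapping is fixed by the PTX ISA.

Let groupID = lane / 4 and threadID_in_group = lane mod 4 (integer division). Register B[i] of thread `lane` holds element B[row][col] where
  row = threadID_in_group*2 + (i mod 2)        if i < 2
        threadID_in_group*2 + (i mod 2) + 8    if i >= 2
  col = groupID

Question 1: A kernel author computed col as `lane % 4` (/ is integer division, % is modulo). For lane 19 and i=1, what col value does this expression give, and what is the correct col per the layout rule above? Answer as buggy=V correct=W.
`lane % 4`[19,1]=>3
lane 19=>19/4=4, 19 mod 4=3
i=1  r:2·3+1+0=>7  c:4
col: 3 vs 4

buggy=3 correct=4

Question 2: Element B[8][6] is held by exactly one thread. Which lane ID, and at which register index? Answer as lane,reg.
24,2

c: 6->gid=6  r: 8->r8=1,tid=0,i&1=0
L=6*4+0=24  i=1*2+0=2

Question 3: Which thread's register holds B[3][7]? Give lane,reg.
c=7→G=7  r=3→rhi=0,T=1,p=1
L=7*4+1=29  i=0*2+1=1

29,1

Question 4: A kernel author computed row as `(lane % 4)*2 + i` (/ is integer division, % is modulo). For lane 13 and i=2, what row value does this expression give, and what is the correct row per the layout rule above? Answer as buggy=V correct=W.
buggy=4 correct=10

`(lane % 4)*2 + i`[13,2]->4
L=13->g=13>>2=3, t=13&3=1
[2]->row 1·2+0+8=10  col g=3
row: 4 vs 10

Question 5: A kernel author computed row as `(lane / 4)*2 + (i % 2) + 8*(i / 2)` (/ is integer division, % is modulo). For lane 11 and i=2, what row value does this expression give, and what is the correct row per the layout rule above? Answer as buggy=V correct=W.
buggy=12 correct=14

`(lane / 4)*2 + (i % 2) + 8*(i / 2)`[11,2]->12
11: gid=2,tid=3
[2] (3*2+0+8,2) = (14,2)
row: 12 vs 14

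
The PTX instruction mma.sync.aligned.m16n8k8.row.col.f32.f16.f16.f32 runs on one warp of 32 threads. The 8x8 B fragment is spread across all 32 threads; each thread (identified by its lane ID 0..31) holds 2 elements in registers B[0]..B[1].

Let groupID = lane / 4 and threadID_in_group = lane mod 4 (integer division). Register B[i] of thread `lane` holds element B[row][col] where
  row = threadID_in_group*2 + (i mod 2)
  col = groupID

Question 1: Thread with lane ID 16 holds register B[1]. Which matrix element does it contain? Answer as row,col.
16: grp=4,tig=0
[1] (0*2+1,4) = (1,4)

1,4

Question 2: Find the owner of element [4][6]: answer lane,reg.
c=6->g=6  r=4->t=2,b0=0
L=6*4+2=26  i=0=0

26,0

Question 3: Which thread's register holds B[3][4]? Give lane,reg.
17,1

c=4->g=4  r=3->t=1,b0=1
L=4*4+1=17  i=1=1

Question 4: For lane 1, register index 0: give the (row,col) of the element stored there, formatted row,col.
L=1⇒gr=1>>2=0, th=1&3=1
[0]⇒row 1·2+0=2  col gr=0

2,0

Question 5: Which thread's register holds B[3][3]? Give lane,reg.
c=3⇒gr=3  r=3⇒th=1,odd=1
L=3*4+1=13  i=1=1

13,1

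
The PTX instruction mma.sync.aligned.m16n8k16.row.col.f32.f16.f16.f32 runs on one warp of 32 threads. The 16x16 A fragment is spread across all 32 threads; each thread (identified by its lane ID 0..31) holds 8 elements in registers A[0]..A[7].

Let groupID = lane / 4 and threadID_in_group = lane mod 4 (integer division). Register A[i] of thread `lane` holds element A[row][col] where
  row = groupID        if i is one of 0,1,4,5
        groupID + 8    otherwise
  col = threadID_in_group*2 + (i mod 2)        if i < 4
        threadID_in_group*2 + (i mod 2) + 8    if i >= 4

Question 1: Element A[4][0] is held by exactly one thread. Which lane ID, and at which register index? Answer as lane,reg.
16,0

r=4→G=4,rhi=0  c=0→chi=0,T=0,p=0
L=4*4+0=16  i=0*4+0*2+0=0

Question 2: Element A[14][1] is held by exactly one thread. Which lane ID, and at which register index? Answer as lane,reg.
r=14->g=6,rb=1  c=1->cb=0,t=0,b0=1
L=6*4+0=24  i=0*4+1*2+1=3

24,3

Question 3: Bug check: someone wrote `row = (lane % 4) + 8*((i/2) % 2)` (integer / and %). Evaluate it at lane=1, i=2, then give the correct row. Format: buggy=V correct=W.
`(lane % 4) + 8*((i/2) % 2)`[1,2]=>9
lane 1: grp=0 (1/4), tig=1 (1%4)
i=2: r=0+8=8, c=1*2+0+0=2
row: 9 vs 8

buggy=9 correct=8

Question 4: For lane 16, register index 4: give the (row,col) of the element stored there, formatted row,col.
lane 16: G=4 (16/4), T=0 (16%4)
i=4: r=4+0=4, c=0*2+0+8=8

4,8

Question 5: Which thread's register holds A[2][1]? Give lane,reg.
r: 2->gid=2,r8=0  c: 1->c8=0,tid=0,i&1=1
L=2*4+0=8  i=0*4+0*2+1=1

8,1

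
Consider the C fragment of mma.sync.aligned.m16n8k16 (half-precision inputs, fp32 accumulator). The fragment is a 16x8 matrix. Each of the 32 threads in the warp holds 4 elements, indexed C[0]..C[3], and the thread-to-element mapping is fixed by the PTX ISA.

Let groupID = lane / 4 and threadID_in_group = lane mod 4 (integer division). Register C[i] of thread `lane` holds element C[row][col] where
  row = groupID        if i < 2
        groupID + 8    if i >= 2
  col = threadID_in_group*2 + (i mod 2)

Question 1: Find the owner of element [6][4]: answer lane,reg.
r=6→G=6,rhi=0  c=4→T=2,p=0
L=6*4+2=26  i=0*2+0=0

26,0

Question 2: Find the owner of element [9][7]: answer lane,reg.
7,3

r=9→G=1,rhi=1  c=7→T=3,p=1
L=1*4+3=7  i=1*2+1=3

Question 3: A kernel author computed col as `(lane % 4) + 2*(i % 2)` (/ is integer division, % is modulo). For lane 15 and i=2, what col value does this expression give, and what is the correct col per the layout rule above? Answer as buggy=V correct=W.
buggy=3 correct=6

`(lane % 4) + 2*(i % 2)`[15,2]->3
lane 15: gid=3 (15/4), tid=3 (15%4)
i=2: r=3+8=11, c=3*2+0=6
col: 3 vs 6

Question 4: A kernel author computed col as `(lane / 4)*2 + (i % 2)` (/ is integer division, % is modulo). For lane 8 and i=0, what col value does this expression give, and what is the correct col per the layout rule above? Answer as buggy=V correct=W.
`(lane / 4)*2 + (i % 2)`[8,0]⇒4
L=8⇒gr=8>>2=2, th=8&3=0
[0]⇒row 2+0=2  col 0·2+0=0
col: 4 vs 0

buggy=4 correct=0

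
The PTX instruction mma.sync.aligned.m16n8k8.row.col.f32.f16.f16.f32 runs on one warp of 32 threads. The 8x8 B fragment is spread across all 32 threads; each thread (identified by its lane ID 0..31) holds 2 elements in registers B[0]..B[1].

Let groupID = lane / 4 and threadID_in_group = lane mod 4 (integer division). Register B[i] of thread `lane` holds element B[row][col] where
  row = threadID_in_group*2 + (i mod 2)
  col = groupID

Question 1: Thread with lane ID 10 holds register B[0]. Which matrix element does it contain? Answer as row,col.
4,2

lane 10: gr=2 (10/4), th=2 (10%4)
i=0: r=2*2+0=4, c=gr=2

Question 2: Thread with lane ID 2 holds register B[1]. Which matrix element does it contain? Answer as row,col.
lane 2->2/4=0, 2 mod 4=2
i=1  r:2·2+1->5  c:0

5,0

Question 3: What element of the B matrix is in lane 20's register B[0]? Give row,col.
0,5

L=20->g=20>>2=5, t=20&3=0
[0]->row 0·2+0=0  col g=5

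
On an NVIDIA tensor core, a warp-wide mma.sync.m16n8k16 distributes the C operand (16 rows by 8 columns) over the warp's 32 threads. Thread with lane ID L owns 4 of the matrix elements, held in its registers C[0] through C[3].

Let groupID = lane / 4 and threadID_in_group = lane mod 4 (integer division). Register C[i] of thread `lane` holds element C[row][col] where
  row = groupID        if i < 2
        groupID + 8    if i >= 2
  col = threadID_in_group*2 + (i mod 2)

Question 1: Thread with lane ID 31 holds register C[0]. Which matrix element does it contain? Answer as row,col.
L=31=>grp=31>>2=7, tig=31&3=3
[0]=>row 7+0=7  col 3·2+0=6

7,6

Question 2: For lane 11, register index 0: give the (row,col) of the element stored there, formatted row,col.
2,6

lane 11: gr=2 (11/4), th=3 (11%4)
i=0: r=2+0=2, c=3*2+0=6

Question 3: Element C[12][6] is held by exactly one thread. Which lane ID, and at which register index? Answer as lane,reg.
r:12=>grp=4,rB=1  c:6=>tig=3,lo=0
L=4*4+3=19  i=1*2+0=2

19,2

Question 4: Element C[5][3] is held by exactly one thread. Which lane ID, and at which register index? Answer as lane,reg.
21,1

r=5->g=5,rb=0  c=3->t=1,b0=1
L=5*4+1=21  i=0*2+1=1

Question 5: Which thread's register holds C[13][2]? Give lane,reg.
r:13=>grp=5,rB=1  c:2=>tig=1,lo=0
L=5*4+1=21  i=1*2+0=2

21,2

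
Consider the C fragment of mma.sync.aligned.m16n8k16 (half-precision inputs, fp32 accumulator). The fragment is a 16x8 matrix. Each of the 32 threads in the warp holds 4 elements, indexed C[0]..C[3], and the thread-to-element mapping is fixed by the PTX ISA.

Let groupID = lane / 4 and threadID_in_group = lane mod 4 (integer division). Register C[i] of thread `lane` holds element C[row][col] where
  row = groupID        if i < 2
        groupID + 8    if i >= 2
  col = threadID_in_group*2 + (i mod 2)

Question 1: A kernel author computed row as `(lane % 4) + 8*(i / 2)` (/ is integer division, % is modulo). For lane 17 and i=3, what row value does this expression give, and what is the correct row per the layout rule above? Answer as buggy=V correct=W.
buggy=9 correct=12

`(lane % 4) + 8*(i / 2)`[17,3]=>9
lane 17: grp=4 (17/4), tig=1 (17%4)
i=3: r=4+8=12, c=1*2+1=3
row: 9 vs 12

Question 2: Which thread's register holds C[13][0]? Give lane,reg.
20,2

r:13=>grp=5,rB=1  c:0=>tig=0,lo=0
L=5*4+0=20  i=1*2+0=2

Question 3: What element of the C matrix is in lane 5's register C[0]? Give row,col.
5: gr=1,th=1
[0] (1+0,1*2+0) = (1,2)

1,2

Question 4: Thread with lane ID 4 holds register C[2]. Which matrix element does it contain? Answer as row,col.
4: gid=1,tid=0
[2] (1+8,0*2+0) = (9,0)

9,0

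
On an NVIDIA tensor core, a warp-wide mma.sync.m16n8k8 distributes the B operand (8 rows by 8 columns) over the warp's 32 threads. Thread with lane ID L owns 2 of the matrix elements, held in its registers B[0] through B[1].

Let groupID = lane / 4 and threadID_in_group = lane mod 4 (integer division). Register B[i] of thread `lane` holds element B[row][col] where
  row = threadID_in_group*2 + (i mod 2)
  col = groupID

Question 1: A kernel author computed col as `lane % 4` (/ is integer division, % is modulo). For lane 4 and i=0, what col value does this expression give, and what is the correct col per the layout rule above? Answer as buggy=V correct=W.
`lane % 4`[4,0]⇒0
lane 4: gr=1 (4/4), th=0 (4%4)
i=0: r=0*2+0=0, c=gr=1
col: 0 vs 1

buggy=0 correct=1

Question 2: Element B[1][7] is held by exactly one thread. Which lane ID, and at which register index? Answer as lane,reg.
c=7->g=7  r=1->t=0,b0=1
L=7*4+0=28  i=1=1

28,1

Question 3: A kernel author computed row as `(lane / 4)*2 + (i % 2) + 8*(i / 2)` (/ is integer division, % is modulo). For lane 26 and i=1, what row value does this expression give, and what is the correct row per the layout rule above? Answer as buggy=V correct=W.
buggy=13 correct=5

`(lane / 4)*2 + (i % 2) + 8*(i / 2)`[26,1]→13
26: G=6,T=2
[1] (2*2+1,6) = (5,6)
row: 13 vs 5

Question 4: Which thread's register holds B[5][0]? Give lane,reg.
2,1

c:0=>grp=0  r:5=>tig=2,lo=1
L=0*4+2=2  i=1=1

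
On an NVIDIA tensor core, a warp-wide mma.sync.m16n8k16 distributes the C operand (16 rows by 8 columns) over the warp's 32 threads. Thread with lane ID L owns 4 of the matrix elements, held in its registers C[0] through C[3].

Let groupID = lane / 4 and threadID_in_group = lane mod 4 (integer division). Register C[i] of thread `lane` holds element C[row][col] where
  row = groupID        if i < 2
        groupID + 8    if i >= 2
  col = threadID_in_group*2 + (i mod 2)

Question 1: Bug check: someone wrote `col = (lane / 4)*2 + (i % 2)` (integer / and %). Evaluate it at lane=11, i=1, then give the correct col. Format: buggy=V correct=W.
`(lane / 4)*2 + (i % 2)`[11,1]=>5
L=11=>grp=11>>2=2, tig=11&3=3
[1]=>row 2+0=2  col 3·2+1=7
col: 5 vs 7

buggy=5 correct=7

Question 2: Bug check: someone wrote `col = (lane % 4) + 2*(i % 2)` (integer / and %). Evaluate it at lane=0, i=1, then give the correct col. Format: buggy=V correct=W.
`(lane % 4) + 2*(i % 2)`[0,1]→2
0: G=0,T=0
[1] (0+0,0*2+1) = (0,1)
col: 2 vs 1

buggy=2 correct=1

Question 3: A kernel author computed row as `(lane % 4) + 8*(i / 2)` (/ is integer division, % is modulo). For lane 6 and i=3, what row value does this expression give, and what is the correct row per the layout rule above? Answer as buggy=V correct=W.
`(lane % 4) + 8*(i / 2)`[6,3]->10
lane 6: g=1 (6/4), t=2 (6%4)
i=3: r=1+8=9, c=2*2+1=5
row: 10 vs 9

buggy=10 correct=9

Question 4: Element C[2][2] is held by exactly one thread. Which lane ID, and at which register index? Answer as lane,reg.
r=2→G=2,rhi=0  c=2→T=1,p=0
L=2*4+1=9  i=0*2+0=0

9,0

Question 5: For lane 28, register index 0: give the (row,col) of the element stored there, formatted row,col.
L=28->g=28>>2=7, t=28&3=0
[0]->row 7+0=7  col 0·2+0=0

7,0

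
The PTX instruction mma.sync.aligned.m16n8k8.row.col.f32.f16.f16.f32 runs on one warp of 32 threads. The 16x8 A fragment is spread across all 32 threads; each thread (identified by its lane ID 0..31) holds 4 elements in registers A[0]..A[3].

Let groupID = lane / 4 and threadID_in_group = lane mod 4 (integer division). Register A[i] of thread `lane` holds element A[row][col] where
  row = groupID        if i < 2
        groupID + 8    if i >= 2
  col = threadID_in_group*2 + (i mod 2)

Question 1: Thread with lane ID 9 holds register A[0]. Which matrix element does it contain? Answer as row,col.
lane 9⇒9/4=2, 9 mod 4=1
i=0  r:2+0⇒2  c:2·1+0⇒2

2,2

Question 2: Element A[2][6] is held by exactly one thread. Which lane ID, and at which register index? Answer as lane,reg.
11,0

r=2→G=2,rhi=0  c=6→T=3,p=0
L=2*4+3=11  i=0*2+0=0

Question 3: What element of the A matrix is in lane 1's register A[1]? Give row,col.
0,3

lane 1: grp=0 (1/4), tig=1 (1%4)
i=1: r=0+0=0, c=1*2+1=3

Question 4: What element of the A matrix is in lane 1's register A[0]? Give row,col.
1: gr=0,th=1
[0] (0+0,1*2+0) = (0,2)

0,2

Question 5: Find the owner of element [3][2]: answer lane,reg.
13,0

r=3→G=3,rhi=0  c=2→T=1,p=0
L=3*4+1=13  i=0*2+0=0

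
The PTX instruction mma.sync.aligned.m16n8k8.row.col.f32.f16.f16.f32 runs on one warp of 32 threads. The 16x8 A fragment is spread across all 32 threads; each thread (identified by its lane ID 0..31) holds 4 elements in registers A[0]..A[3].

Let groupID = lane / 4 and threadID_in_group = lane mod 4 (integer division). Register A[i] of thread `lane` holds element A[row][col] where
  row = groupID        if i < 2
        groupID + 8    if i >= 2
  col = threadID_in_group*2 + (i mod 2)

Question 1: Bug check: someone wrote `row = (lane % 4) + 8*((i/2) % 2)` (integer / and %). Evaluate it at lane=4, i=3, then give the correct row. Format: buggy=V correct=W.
buggy=8 correct=9

`(lane % 4) + 8*((i/2) % 2)`[4,3]=>8
lane 4=>4/4=1, 4 mod 4=0
i=3  r:1+8=>9  c:2·0+1=>1
row: 8 vs 9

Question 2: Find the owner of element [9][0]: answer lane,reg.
r=9⇒gr=1,Rb=1  c=0⇒th=0,odd=0
L=1*4+0=4  i=1*2+0=2

4,2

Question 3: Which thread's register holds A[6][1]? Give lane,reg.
24,1

r=6→G=6,rhi=0  c=1→T=0,p=1
L=6*4+0=24  i=0*2+1=1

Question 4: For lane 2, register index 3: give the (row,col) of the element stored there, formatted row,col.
8,5

L=2→G=2>>2=0, T=2&3=2
[3]→row 0+8=8  col 2·2+1=5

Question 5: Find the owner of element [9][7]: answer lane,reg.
r=9->g=1,rb=1  c=7->t=3,b0=1
L=1*4+3=7  i=1*2+1=3

7,3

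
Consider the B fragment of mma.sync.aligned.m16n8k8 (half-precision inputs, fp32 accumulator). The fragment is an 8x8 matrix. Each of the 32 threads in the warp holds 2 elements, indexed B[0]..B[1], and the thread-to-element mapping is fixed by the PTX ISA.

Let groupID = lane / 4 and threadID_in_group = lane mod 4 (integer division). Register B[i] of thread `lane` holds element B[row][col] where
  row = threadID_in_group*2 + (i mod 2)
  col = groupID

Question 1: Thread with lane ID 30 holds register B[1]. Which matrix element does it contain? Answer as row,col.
lane 30->30/4=7, 30 mod 4=2
i=1  r:2·2+1->5  c:7

5,7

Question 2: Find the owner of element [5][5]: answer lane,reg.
22,1

c: 5->gid=5  r: 5->tid=2,i&1=1
L=5*4+2=22  i=1=1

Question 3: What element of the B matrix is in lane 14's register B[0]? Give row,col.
4,3

L=14->g=14>>2=3, t=14&3=2
[0]->row 2·2+0=4  col g=3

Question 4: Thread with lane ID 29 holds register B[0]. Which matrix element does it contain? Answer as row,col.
2,7

29: gid=7,tid=1
[0] (1*2+0,7) = (2,7)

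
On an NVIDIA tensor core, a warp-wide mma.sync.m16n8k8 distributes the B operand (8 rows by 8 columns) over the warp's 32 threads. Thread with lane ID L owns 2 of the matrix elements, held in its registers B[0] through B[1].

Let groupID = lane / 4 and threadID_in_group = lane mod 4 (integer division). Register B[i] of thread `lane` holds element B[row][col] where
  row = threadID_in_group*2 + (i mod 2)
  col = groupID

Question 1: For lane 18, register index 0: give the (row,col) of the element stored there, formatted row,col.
lane 18⇒18/4=4, 18 mod 4=2
i=0  r:2·2+0⇒4  c:4

4,4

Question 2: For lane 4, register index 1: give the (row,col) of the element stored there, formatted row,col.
lane 4: g=1 (4/4), t=0 (4%4)
i=1: r=0*2+1=1, c=g=1

1,1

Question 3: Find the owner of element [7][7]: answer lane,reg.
31,1

c=7⇒gr=7  r=7⇒th=3,odd=1
L=7*4+3=31  i=1=1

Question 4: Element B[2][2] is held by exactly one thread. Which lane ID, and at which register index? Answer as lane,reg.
9,0

c: 2->gid=2  r: 2->tid=1,i&1=0
L=2*4+1=9  i=0=0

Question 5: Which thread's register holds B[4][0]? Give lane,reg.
c=0⇒gr=0  r=4⇒th=2,odd=0
L=0*4+2=2  i=0=0

2,0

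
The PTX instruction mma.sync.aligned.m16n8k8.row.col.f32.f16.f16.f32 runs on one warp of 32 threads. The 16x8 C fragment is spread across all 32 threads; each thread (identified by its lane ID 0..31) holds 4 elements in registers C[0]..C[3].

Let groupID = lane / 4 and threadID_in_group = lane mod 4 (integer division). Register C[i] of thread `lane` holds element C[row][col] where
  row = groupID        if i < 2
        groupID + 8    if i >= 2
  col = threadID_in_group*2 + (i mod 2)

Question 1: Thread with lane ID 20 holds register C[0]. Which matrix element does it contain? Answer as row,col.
5,0

lane 20: grp=5 (20/4), tig=0 (20%4)
i=0: r=5+0=5, c=0*2+0=0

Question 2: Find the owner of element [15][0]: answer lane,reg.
28,2

r=15->g=7,rb=1  c=0->t=0,b0=0
L=7*4+0=28  i=1*2+0=2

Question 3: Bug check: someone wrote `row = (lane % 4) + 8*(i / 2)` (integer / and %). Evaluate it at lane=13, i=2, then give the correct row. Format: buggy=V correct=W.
buggy=9 correct=11

`(lane % 4) + 8*(i / 2)`[13,2]->9
lane 13: g=3 (13/4), t=1 (13%4)
i=2: r=3+8=11, c=1*2+0=2
row: 9 vs 11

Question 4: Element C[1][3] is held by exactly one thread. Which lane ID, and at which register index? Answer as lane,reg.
r: 1->gid=1,r8=0  c: 3->tid=1,i&1=1
L=1*4+1=5  i=0*2+1=1

5,1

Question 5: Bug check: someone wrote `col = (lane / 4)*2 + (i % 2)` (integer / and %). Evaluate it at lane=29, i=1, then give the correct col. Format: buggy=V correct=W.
`(lane / 4)*2 + (i % 2)`[29,1]→15
L=29→G=29>>2=7, T=29&3=1
[1]→row 7+0=7  col 1·2+1=3
col: 15 vs 3

buggy=15 correct=3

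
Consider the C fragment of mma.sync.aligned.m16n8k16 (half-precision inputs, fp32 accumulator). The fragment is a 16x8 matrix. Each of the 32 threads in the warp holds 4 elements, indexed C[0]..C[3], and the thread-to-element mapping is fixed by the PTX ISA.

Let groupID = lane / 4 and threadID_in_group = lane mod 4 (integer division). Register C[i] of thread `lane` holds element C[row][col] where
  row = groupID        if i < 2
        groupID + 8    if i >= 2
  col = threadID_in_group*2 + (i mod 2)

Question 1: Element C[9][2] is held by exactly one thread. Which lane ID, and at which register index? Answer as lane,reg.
r=9⇒gr=1,Rb=1  c=2⇒th=1,odd=0
L=1*4+1=5  i=1*2+0=2

5,2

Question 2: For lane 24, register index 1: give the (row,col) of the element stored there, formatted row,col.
lane 24: G=6 (24/4), T=0 (24%4)
i=1: r=6+0=6, c=0*2+1=1

6,1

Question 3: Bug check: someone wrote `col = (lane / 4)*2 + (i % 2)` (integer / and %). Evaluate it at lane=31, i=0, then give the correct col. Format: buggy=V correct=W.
buggy=14 correct=6

`(lane / 4)*2 + (i % 2)`[31,0]=>14
lane 31: grp=7 (31/4), tig=3 (31%4)
i=0: r=7+0=7, c=3*2+0=6
col: 14 vs 6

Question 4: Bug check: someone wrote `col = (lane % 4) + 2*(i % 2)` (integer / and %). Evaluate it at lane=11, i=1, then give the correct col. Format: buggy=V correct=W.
`(lane % 4) + 2*(i % 2)`[11,1]=>5
lane 11=>11/4=2, 11 mod 4=3
i=1  r:2+0=>2  c:2·3+1=>7
col: 5 vs 7

buggy=5 correct=7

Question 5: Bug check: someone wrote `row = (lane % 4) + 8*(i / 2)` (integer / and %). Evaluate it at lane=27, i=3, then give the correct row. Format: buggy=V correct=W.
buggy=11 correct=14

`(lane % 4) + 8*(i / 2)`[27,3]->11
L=27->g=27>>2=6, t=27&3=3
[3]->row 6+8=14  col 3·2+1=7
row: 11 vs 14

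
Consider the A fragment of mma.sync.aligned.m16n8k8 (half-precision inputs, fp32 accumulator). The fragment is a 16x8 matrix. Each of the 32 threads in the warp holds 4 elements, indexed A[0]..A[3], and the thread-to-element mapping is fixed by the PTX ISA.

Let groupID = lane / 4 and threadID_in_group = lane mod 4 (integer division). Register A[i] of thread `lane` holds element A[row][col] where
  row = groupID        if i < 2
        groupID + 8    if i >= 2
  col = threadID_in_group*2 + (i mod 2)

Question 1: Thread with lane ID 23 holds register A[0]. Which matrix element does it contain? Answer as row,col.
lane 23: G=5 (23/4), T=3 (23%4)
i=0: r=5+0=5, c=3*2+0=6

5,6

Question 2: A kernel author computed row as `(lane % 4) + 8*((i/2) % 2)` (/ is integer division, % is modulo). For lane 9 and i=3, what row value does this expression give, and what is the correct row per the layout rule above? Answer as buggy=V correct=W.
`(lane % 4) + 8*((i/2) % 2)`[9,3]->9
lane 9: gid=2 (9/4), tid=1 (9%4)
i=3: r=2+8=10, c=1*2+1=3
row: 9 vs 10

buggy=9 correct=10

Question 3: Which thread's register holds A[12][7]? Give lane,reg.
r=12->g=4,rb=1  c=7->t=3,b0=1
L=4*4+3=19  i=1*2+1=3

19,3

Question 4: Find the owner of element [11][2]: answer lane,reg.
r=11⇒gr=3,Rb=1  c=2⇒th=1,odd=0
L=3*4+1=13  i=1*2+0=2

13,2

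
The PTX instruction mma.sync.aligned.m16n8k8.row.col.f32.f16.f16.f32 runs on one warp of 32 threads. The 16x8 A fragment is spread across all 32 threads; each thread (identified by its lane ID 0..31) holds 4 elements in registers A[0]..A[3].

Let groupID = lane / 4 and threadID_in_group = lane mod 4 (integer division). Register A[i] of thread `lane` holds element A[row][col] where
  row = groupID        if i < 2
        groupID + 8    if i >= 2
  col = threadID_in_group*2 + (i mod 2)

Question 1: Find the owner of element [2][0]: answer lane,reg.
8,0

r: 2->gid=2,r8=0  c: 0->tid=0,i&1=0
L=2*4+0=8  i=0*2+0=0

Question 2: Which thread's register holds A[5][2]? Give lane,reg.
21,0

r=5→G=5,rhi=0  c=2→T=1,p=0
L=5*4+1=21  i=0*2+0=0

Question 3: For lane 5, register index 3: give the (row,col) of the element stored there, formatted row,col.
9,3

lane 5->5/4=1, 5 mod 4=1
i=3  r:1+8->9  c:2·1+1->3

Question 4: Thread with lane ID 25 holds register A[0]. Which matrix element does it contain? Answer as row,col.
6,2

lane 25=>25/4=6, 25 mod 4=1
i=0  r:6+0=>6  c:2·1+0=>2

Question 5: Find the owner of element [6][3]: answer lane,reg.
r=6->g=6,rb=0  c=3->t=1,b0=1
L=6*4+1=25  i=0*2+1=1

25,1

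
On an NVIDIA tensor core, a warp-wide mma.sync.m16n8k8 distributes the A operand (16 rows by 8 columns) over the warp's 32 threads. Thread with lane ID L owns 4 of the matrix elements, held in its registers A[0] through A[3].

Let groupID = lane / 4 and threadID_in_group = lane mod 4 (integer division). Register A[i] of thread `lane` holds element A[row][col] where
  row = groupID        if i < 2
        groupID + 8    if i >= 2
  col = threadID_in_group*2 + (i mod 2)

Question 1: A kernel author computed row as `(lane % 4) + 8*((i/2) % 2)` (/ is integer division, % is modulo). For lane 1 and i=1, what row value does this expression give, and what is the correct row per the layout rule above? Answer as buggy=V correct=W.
`(lane % 4) + 8*((i/2) % 2)`[1,1]→1
1: G=0,T=1
[1] (0+0,1*2+1) = (0,3)
row: 1 vs 0

buggy=1 correct=0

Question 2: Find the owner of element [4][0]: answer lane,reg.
16,0

r: 4->gid=4,r8=0  c: 0->tid=0,i&1=0
L=4*4+0=16  i=0*2+0=0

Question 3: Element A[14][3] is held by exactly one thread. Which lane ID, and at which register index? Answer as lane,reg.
25,3

r: 14->gid=6,r8=1  c: 3->tid=1,i&1=1
L=6*4+1=25  i=1*2+1=3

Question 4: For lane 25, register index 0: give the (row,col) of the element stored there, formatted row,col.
6,2

L=25=>grp=25>>2=6, tig=25&3=1
[0]=>row 6+0=6  col 1·2+0=2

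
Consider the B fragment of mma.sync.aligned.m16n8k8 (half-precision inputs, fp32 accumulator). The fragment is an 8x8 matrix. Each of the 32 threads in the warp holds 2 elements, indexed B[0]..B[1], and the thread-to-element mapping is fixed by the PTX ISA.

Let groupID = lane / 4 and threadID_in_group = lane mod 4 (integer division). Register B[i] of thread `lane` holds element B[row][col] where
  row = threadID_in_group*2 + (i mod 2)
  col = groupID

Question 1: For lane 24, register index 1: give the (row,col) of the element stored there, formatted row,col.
1,6

lane 24: gr=6 (24/4), th=0 (24%4)
i=1: r=0*2+1=1, c=gr=6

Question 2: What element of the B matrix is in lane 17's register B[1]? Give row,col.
3,4

lane 17: gr=4 (17/4), th=1 (17%4)
i=1: r=1*2+1=3, c=gr=4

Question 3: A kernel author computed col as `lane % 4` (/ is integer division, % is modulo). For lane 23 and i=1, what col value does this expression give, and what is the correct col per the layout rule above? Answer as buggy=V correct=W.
`lane % 4`[23,1]→3
lane 23: G=5 (23/4), T=3 (23%4)
i=1: r=3*2+1=7, c=G=5
col: 3 vs 5

buggy=3 correct=5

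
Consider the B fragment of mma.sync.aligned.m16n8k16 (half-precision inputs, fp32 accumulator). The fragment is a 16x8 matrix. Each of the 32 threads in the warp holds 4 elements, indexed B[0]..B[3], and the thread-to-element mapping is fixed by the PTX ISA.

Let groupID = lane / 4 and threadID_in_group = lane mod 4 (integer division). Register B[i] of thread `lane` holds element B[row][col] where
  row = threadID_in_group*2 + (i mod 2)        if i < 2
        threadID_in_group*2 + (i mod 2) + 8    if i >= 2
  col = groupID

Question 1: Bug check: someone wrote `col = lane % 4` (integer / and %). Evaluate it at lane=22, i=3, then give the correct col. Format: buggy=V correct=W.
`lane % 4`[22,3]→2
L=22→G=22>>2=5, T=22&3=2
[3]→row 2·2+1+8=13  col G=5
col: 2 vs 5

buggy=2 correct=5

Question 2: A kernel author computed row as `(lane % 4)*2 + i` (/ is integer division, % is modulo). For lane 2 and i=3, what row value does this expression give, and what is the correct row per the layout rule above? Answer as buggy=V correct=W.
buggy=7 correct=13

`(lane % 4)*2 + i`[2,3]=>7
L=2=>grp=2>>2=0, tig=2&3=2
[3]=>row 2·2+1+8=13  col grp=0
row: 7 vs 13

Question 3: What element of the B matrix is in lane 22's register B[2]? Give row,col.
12,5

22: gr=5,th=2
[2] (2*2+0+8,5) = (12,5)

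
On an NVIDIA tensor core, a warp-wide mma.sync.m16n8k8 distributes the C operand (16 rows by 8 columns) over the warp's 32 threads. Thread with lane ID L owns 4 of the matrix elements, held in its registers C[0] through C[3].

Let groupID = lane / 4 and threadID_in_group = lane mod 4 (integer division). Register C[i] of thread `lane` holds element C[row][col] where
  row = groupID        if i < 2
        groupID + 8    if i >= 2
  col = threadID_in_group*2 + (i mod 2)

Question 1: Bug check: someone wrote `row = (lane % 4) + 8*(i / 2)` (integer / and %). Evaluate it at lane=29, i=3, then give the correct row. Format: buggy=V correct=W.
`(lane % 4) + 8*(i / 2)`[29,3]->9
L=29->gid=29>>2=7, tid=29&3=1
[3]->row 7+8=15  col 1·2+1=3
row: 9 vs 15

buggy=9 correct=15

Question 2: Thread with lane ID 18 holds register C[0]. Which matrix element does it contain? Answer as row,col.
lane 18: grp=4 (18/4), tig=2 (18%4)
i=0: r=4+0=4, c=2*2+0=4

4,4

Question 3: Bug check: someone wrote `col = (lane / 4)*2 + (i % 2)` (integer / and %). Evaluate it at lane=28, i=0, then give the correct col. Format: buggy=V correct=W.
`(lane / 4)*2 + (i % 2)`[28,0]⇒14
lane 28: gr=7 (28/4), th=0 (28%4)
i=0: r=7+0=7, c=0*2+0=0
col: 14 vs 0

buggy=14 correct=0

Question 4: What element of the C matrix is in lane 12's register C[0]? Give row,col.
lane 12->12/4=3, 12 mod 4=0
i=0  r:3+0->3  c:2·0+0->0

3,0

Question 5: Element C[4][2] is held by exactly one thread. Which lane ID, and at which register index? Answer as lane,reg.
r:4=>grp=4,rB=0  c:2=>tig=1,lo=0
L=4*4+1=17  i=0*2+0=0

17,0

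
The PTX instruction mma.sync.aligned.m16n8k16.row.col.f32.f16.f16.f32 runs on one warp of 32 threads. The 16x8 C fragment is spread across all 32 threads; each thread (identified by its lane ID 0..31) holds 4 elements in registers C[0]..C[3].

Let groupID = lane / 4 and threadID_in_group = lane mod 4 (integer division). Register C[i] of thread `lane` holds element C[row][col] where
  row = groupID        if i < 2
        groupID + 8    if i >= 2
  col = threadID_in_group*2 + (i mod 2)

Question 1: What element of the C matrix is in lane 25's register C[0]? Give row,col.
25: G=6,T=1
[0] (6+0,1*2+0) = (6,2)

6,2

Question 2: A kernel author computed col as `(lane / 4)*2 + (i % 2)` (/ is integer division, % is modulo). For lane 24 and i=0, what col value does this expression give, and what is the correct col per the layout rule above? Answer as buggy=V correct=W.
buggy=12 correct=0

`(lane / 4)*2 + (i % 2)`[24,0]⇒12
lane 24⇒24/4=6, 24 mod 4=0
i=0  r:6+0⇒6  c:2·0+0⇒0
col: 12 vs 0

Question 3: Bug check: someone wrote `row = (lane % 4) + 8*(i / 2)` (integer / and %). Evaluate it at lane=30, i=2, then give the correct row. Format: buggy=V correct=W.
buggy=10 correct=15

`(lane % 4) + 8*(i / 2)`[30,2]->10
L=30->gid=30>>2=7, tid=30&3=2
[2]->row 7+8=15  col 2·2+0=4
row: 10 vs 15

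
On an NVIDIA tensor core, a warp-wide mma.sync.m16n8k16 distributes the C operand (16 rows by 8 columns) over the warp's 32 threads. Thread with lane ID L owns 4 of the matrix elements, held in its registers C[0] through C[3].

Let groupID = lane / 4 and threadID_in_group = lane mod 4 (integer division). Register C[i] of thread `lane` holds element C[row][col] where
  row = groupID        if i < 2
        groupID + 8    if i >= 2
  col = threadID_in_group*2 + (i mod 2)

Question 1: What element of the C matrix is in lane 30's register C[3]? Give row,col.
15,5

L=30=>grp=30>>2=7, tig=30&3=2
[3]=>row 7+8=15  col 2·2+1=5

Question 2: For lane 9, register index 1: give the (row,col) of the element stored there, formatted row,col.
L=9→G=9>>2=2, T=9&3=1
[1]→row 2+0=2  col 1·2+1=3

2,3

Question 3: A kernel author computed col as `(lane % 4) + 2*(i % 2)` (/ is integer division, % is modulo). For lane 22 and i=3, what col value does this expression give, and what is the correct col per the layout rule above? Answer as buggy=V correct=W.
`(lane % 4) + 2*(i % 2)`[22,3]=>4
lane 22: grp=5 (22/4), tig=2 (22%4)
i=3: r=5+8=13, c=2*2+1=5
col: 4 vs 5

buggy=4 correct=5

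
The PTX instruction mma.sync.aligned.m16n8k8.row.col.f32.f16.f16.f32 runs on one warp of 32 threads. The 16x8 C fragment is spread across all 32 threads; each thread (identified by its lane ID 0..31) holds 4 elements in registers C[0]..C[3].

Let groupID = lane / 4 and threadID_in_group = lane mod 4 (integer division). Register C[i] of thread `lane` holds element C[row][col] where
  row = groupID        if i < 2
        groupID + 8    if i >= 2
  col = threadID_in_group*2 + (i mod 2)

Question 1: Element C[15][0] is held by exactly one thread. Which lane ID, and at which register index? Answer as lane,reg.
r=15→G=7,rhi=1  c=0→T=0,p=0
L=7*4+0=28  i=1*2+0=2

28,2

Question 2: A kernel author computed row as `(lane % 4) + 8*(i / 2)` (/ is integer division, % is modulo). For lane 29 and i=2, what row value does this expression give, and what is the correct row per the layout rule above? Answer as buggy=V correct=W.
`(lane % 4) + 8*(i / 2)`[29,2]=>9
29: grp=7,tig=1
[2] (7+8,1*2+0) = (15,2)
row: 9 vs 15

buggy=9 correct=15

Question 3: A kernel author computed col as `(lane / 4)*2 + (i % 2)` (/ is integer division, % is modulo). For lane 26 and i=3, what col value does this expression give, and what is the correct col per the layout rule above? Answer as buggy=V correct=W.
`(lane / 4)*2 + (i % 2)`[26,3]→13
lane 26: G=6 (26/4), T=2 (26%4)
i=3: r=6+8=14, c=2*2+1=5
col: 13 vs 5

buggy=13 correct=5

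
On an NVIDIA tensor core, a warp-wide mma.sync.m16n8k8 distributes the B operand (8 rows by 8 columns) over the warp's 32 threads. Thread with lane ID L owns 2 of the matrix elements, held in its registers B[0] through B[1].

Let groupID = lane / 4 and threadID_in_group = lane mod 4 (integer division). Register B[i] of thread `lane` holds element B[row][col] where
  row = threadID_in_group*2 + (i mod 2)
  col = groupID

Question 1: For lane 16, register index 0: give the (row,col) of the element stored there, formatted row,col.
0,4

16: gid=4,tid=0
[0] (0*2+0,4) = (0,4)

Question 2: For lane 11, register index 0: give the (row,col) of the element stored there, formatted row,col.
L=11->g=11>>2=2, t=11&3=3
[0]->row 3·2+0=6  col g=2

6,2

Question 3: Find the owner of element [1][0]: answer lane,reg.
0,1

c:0=>grp=0  r:1=>tig=0,lo=1
L=0*4+0=0  i=1=1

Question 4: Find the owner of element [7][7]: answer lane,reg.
31,1

c=7⇒gr=7  r=7⇒th=3,odd=1
L=7*4+3=31  i=1=1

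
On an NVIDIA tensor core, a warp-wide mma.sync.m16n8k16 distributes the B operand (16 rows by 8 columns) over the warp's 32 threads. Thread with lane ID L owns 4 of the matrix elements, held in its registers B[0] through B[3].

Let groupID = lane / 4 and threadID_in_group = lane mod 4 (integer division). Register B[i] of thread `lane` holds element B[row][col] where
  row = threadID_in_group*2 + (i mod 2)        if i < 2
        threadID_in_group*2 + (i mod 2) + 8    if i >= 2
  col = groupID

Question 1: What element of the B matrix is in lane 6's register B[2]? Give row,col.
L=6⇒gr=6>>2=1, th=6&3=2
[2]⇒row 2·2+0+8=12  col gr=1

12,1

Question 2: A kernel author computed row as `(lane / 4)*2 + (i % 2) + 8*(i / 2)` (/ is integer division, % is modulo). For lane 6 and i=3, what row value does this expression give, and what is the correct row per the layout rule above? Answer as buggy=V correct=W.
buggy=11 correct=13

`(lane / 4)*2 + (i % 2) + 8*(i / 2)`[6,3]→11
lane 6→6/4=1, 6 mod 4=2
i=3  r:2·2+1+8→13  c:1
row: 11 vs 13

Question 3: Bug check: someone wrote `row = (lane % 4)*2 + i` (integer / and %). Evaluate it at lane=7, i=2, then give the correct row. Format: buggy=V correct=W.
`(lane % 4)*2 + i`[7,2]->8
lane 7: gid=1 (7/4), tid=3 (7%4)
i=2: r=3*2+0+8=14, c=gid=1
row: 8 vs 14

buggy=8 correct=14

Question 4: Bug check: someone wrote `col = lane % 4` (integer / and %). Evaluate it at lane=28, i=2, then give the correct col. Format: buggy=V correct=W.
`lane % 4`[28,2]->0
28: gid=7,tid=0
[2] (0*2+0+8,7) = (8,7)
col: 0 vs 7

buggy=0 correct=7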